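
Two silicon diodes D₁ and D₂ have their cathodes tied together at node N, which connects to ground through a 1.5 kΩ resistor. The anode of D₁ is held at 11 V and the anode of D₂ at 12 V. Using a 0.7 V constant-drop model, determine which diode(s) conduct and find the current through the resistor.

Assume both conduct. Then node N would need to be at both 11−0.7 = 10.3 V and 12−0.7 = 11.3 V, which is impossible.
Assume only D₂ conducts: V_N = 12 − 0.7 = 11.3 V, so I_R = 11.3/1.5 = 7.53 mA.
Check D₁: its anode-to-cathode voltage is 11 − 11.3 = -0.3 V < 0.7 V, so it is off. The assumption is consistent.

Only D₂ conducts; I_R ≈ 7.5 mA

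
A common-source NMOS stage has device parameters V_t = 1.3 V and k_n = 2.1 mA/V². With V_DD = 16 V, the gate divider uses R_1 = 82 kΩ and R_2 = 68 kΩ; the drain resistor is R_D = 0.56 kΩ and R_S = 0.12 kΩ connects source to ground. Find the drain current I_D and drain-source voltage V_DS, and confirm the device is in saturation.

I_D ≈ 17 mA, V_DS ≈ 4.8 V

V_G = V_DD·R_2/(R_1+R_2) = 16×68/150 = 7.25 V.
Assume saturation: I_D = (k_n/2)(V_GS − V_t)² with V_GS = V_G − I_D·R_S = 7.25 − 0.12·I_D.
Substituting gives 0.0151·I_D² − 2.5·I_D + 37.2 = 0, with roots I_D = 16.5 or 149 mA.
The root I_D = 149 mA gives V_GS = -10.6 V ≤ V_t, so take I_D = 16.5 mA.
Then V_GS = 5.27 V and V_DS = V_DD − I_D(R_D+R_S) = 16 − 16.5×0.68 = 4.75 V.
Saturation requires V_DS ≥ V_GS − V_t = 3.97 V; 4.75 ≥ 3.97 ✓.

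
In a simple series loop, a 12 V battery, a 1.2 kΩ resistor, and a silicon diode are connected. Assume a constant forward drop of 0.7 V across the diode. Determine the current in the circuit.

KVL around the loop: 12 = V_D + I·R = 0.7 + I × 1.2 kΩ.
So I = (12 − 0.7) / 1.2 kΩ = 11.3 / 1.2 = 9.42 mA.

I ≈ 9.4 mA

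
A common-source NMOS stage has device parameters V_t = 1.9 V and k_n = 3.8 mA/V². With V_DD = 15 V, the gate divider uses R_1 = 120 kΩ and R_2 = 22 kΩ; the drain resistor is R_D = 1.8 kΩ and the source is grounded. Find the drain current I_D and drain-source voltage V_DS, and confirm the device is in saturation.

I_D ≈ 0.34 mA, V_DS ≈ 14 V

V_G = V_DD·R_2/(R_1+R_2) = 15×22/142 = 2.32 V. With the source grounded, V_GS = V_G = 2.32 V.
Assume saturation: I_D = (k_n/2)(V_GS − V_t)² = (3.8/2)×(2.32 − 1.9)² = 1.9×0.424² = 0.341 mA.
V_DS = V_DD − I_D·R_D = 15 − 0.341×1.8 = 14.4 V.
Saturation requires V_DS ≥ V_GS − V_t = 0.424 V; 14.4 ≥ 0.424 ✓.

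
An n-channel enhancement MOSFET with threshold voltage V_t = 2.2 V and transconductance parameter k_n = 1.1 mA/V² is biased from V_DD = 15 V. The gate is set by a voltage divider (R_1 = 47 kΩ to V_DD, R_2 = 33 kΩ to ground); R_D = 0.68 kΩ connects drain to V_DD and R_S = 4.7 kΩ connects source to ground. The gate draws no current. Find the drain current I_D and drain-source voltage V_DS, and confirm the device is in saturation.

I_D ≈ 0.62 mA, V_DS ≈ 12 V

V_G = V_DD·R_2/(R_1+R_2) = 15×33/80 = 6.19 V.
Assume saturation: I_D = (k_n/2)(V_GS − V_t)² with V_GS = V_G − I_D·R_S = 6.19 − 4.7·I_D.
Substituting gives 12.1·I_D² − 21.6·I_D + 8.75 = 0, with roots I_D = 0.622 or 1.16 mA.
The root I_D = 1.16 mA gives V_GS = 0.75 V ≤ V_t, so take I_D = 0.622 mA.
Then V_GS = 3.26 V and V_DS = V_DD − I_D(R_D+R_S) = 15 − 0.622×5.38 = 11.7 V.
Saturation requires V_DS ≥ V_GS − V_t = 1.06 V; 11.7 ≥ 1.06 ✓.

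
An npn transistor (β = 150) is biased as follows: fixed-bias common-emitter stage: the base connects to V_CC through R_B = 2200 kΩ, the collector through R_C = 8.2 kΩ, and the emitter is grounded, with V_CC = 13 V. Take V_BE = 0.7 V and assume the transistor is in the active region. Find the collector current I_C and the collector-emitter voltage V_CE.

Base loop: V_CC = I_B·R_B + V_BE, so I_B = (13 − 0.7)/2200 kΩ = 0.00559 mA.
In the active region I_C = β·I_B = 150 × 0.00559 = 0.839 mA.
Collector loop: V_CE = V_CC − I_C·R_C = 13 − 0.839×8.2 = 6.12 V.
Since V_CE = 6.12 V > V_CE(sat) ≈ 0.2 V, the transistor is in the active region as assumed.

I_C ≈ 0.84 mA, V_CE ≈ 6.1 V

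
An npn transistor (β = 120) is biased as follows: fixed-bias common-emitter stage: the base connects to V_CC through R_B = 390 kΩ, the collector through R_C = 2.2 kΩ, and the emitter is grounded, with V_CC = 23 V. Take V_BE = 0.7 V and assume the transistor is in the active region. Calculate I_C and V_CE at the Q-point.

Base loop: V_CC = I_B·R_B + V_BE, so I_B = (23 − 0.7)/390 kΩ = 0.0572 mA.
In the active region I_C = β·I_B = 120 × 0.0572 = 6.86 mA.
Collector loop: V_CE = V_CC − I_C·R_C = 23 − 6.86×2.2 = 7.9 V.
Since V_CE = 7.9 V > V_CE(sat) ≈ 0.2 V, the transistor is in the active region as assumed.

I_C ≈ 6.9 mA, V_CE ≈ 7.9 V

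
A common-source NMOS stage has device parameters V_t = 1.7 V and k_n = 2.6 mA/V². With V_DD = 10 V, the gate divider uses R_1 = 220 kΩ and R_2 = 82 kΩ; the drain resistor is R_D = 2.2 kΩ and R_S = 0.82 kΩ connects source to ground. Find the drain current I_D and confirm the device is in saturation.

V_G = V_DD·R_2/(R_1+R_2) = 10×82/302 = 2.72 V.
Assume saturation: I_D = (k_n/2)(V_GS − V_t)² with V_GS = V_G − I_D·R_S = 2.72 − 0.82·I_D.
Substituting gives 0.874·I_D² − 3.16·I_D + 1.34 = 0, with roots I_D = 0.49 or 3.13 mA.
The root I_D = 3.13 mA gives V_GS = 0.148 V ≤ V_t, so take I_D = 0.49 mA.
Then V_GS = 2.31 V and V_DS = V_DD − I_D(R_D+R_S) = 10 − 0.49×3.02 = 8.52 V.
Saturation requires V_DS ≥ V_GS − V_t = 0.614 V; 8.52 ≥ 0.614 ✓.

I_D ≈ 0.49 mA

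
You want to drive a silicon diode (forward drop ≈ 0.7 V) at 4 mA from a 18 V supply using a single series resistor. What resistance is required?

The resistor drops V_S − V_D = 18 − 0.7 = 17.3 V at 4 mA.
R = 17.3 V / 4 mA = 4.33 kΩ.

R ≈ 4.3 kΩ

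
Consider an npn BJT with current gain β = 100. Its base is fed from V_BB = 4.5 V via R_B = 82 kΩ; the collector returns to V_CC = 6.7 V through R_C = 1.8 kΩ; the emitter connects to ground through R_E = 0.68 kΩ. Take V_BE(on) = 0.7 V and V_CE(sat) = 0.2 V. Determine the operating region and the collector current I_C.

Assume active. Base-emitter loop: I_B = (V_BB − V_BE)/(R_B + (β+1)R_E) = (4.5 − 0.7)/(82 + 101×0.68) = 0.0252 mA.
I_C = β·I_B = 100×0.0252 = 2.52 mA.
V_CE = V_CC − I_C·R_C − I_E·R_E = 6.7 − 2.52×1.8 − 2.55×0.68 = 0.429 V > V_CE(sat), so the active-region assumption holds.

active; I_C ≈ 2.5 mA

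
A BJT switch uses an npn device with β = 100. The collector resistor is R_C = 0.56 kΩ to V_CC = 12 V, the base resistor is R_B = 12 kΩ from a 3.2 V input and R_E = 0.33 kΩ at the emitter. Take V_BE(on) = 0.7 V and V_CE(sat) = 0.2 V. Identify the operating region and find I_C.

active; I_C ≈ 5.5 mA

Assume active. Base-emitter loop: I_B = (V_BB − V_BE)/(R_B + (β+1)R_E) = (3.2 − 0.7)/(12 + 101×0.33) = 0.0552 mA.
I_C = β·I_B = 100×0.0552 = 5.52 mA.
V_CE = V_CC − I_C·R_C − I_E·R_E = 12 − 5.52×0.56 − 5.57×0.33 = 7.07 V > V_CE(sat), so the active-region assumption holds.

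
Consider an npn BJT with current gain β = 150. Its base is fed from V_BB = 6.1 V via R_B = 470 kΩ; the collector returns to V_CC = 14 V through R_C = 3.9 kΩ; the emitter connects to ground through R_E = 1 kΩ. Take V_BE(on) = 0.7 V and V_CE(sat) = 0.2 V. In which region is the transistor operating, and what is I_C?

active; I_C ≈ 1.3 mA

Assume active. Base-emitter loop: I_B = (V_BB − V_BE)/(R_B + (β+1)R_E) = (6.1 − 0.7)/(470 + 151×1) = 0.0087 mA.
I_C = β·I_B = 150×0.0087 = 1.3 mA.
V_CE = V_CC − I_C·R_C − I_E·R_E = 14 − 1.3×3.9 − 1.31×1 = 7.6 V > V_CE(sat), so the active-region assumption holds.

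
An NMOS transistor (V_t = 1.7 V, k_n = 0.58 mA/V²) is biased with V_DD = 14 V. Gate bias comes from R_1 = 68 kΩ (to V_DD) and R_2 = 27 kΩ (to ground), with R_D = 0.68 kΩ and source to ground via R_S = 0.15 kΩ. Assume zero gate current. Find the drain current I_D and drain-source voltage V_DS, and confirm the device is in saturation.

V_G = V_DD·R_2/(R_1+R_2) = 14×27/95 = 3.98 V.
Assume saturation: I_D = (k_n/2)(V_GS − V_t)² with V_GS = V_G − I_D·R_S = 3.98 − 0.15·I_D.
Substituting gives 0.00652·I_D² − 1.2·I_D + 1.51 = 0, with roots I_D = 1.27 or 182 mA.
The root I_D = 182 mA gives V_GS = -23.4 V ≤ V_t, so take I_D = 1.27 mA.
Then V_GS = 3.79 V and V_DS = V_DD − I_D(R_D+R_S) = 14 − 1.27×0.83 = 12.9 V.
Saturation requires V_DS ≥ V_GS − V_t = 2.09 V; 12.9 ≥ 2.09 ✓.

I_D ≈ 1.3 mA, V_DS ≈ 13 V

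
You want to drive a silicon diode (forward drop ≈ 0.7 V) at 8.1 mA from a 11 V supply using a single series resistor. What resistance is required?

R ≈ 1.3 kΩ

The resistor drops V_S − V_D = 11 − 0.7 = 10.3 V at 8.1 mA.
R = 10.3 V / 8.1 mA = 1.27 kΩ.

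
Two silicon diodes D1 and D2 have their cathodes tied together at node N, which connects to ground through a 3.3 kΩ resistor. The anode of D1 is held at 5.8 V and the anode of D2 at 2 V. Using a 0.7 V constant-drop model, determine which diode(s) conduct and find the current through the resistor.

Only D1 conducts; I_R ≈ 1.5 mA

Assume both conduct. Then node N would need to be at both 5.8−0.7 = 5.1 V and 2−0.7 = 1.3 V, which is impossible.
Assume only D1 conducts: V_N = 5.8 − 0.7 = 5.1 V, so I_R = 5.1/3.3 = 1.55 mA.
Check D2: its anode-to-cathode voltage is 2 − 5.1 = -3.1 V < 0.7 V, so it is off. The assumption is consistent.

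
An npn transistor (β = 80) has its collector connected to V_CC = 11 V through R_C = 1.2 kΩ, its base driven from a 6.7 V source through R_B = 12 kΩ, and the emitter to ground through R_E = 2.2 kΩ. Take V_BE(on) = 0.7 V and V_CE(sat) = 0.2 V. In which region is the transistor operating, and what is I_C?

active; I_C ≈ 2.5 mA

Assume active. Base-emitter loop: I_B = (V_BB − V_BE)/(R_B + (β+1)R_E) = (6.7 − 0.7)/(12 + 81×2.2) = 0.0315 mA.
I_C = β·I_B = 80×0.0315 = 2.52 mA.
V_CE = V_CC − I_C·R_C − I_E·R_E = 11 − 2.52×1.2 − 2.56×2.2 = 2.35 V > V_CE(sat), so the active-region assumption holds.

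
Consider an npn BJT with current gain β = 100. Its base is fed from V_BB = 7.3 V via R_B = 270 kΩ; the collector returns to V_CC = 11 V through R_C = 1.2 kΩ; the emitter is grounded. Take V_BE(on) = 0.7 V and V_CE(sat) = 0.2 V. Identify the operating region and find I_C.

active; I_C ≈ 2.4 mA

Assume active. Base-emitter loop: I_B = (V_BB − V_BE)/R_B = (7.3 − 0.7)/270 = 0.0244 mA.
I_C = β·I_B = 100×0.0244 = 2.44 mA.
V_CE = V_CC − I_C·R_C = 11 − 2.44×1.2 = 8.07 V > V_CE(sat), so the active-region assumption holds.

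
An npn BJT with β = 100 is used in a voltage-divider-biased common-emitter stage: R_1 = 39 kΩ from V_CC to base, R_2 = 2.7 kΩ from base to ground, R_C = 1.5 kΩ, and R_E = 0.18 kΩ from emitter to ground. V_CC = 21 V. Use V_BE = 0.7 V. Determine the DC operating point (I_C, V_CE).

I_C ≈ 3.2 mA, V_CE ≈ 16 V

Thevenize the base divider: V_Th = V_CC·R_2/(R_1+R_2) = 21×2.7/41.7 = 1.36 V, R_Th = R_1‖R_2 = 2.53 kΩ.
Base-emitter loop: V_Th = I_B·R_Th + V_BE + (β+1)I_B·R_E, so I_B = (1.36 − 0.7) / (2.53 + 101×0.18) = 0.0319 mA.
I_C = β·I_B = 100×0.0319 = 3.19 mA, and I_E = (β+1)I_B = 3.22 mA.
V_CE = V_CC − I_C·R_C − I_E·R_E = 21 − 3.19×1.5 − 3.22×0.18 = 15.6 V.
V_CE = 15.6 V > 0.2 V confirms active-region operation.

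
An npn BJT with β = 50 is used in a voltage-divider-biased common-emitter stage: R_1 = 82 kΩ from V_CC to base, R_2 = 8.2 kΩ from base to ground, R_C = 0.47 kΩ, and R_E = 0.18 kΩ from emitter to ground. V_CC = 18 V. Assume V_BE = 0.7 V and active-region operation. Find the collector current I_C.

I_C ≈ 2.8 mA

Thevenize the base divider: V_Th = V_CC·R_2/(R_1+R_2) = 18×8.2/90.2 = 1.64 V, R_Th = R_1‖R_2 = 7.45 kΩ.
Base-emitter loop: V_Th = I_B·R_Th + V_BE + (β+1)I_B·R_E, so I_B = (1.64 − 0.7) / (7.45 + 51×0.18) = 0.0563 mA.
I_C = β·I_B = 50×0.0563 = 2.81 mA, and I_E = (β+1)I_B = 2.87 mA.
V_CE = V_CC − I_C·R_C − I_E·R_E = 18 − 2.81×0.47 − 2.87×0.18 = 16.2 V.
V_CE = 16.2 V > 0.2 V confirms active-region operation.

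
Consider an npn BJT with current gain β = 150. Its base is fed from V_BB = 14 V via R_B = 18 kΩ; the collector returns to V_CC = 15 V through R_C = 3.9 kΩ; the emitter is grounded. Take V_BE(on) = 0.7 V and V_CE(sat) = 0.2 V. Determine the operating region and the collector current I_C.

Assume active: I_B = (14 − 0.7)/18 = 0.739 mA, giving I_C = β·I_B = 111 mA.
But then V_CE = 15 − 111×3.9 = -417 V < V_CE(sat) = 0.2 V — impossible in the active region.
So the transistor is saturated. With V_CE = 0.2 V, I_C = (V_CC − 0.2)/R_C = 14.8/3.9 = 3.79 mA.
Check: β·I_B = 111 mA > I_C = 3.79 mA, confirming saturation.

saturation; I_C ≈ 3.8 mA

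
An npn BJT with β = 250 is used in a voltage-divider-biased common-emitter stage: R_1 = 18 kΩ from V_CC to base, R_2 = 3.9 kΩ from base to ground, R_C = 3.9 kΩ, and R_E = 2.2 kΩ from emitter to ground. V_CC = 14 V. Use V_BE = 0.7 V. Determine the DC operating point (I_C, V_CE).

I_C ≈ 0.81 mA, V_CE ≈ 9.1 V

Thevenize the base divider: V_Th = V_CC·R_2/(R_1+R_2) = 14×3.9/21.9 = 2.49 V, R_Th = R_1‖R_2 = 3.21 kΩ.
Base-emitter loop: V_Th = I_B·R_Th + V_BE + (β+1)I_B·R_E, so I_B = (2.49 − 0.7) / (3.21 + 251×2.2) = 0.00323 mA.
I_C = β·I_B = 250×0.00323 = 0.807 mA, and I_E = (β+1)I_B = 0.81 mA.
V_CE = V_CC − I_C·R_C − I_E·R_E = 14 − 0.807×3.9 − 0.81×2.2 = 9.07 V.
V_CE = 9.07 V > 0.2 V confirms active-region operation.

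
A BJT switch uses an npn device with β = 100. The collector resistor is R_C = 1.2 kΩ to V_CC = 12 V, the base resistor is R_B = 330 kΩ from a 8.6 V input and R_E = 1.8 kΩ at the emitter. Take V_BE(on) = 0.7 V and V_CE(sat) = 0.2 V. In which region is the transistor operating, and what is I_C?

Assume active. Base-emitter loop: I_B = (V_BB − V_BE)/(R_B + (β+1)R_E) = (8.6 − 0.7)/(330 + 101×1.8) = 0.0154 mA.
I_C = β·I_B = 100×0.0154 = 1.54 mA.
V_CE = V_CC − I_C·R_C − I_E·R_E = 12 − 1.54×1.2 − 1.56×1.8 = 7.34 V > V_CE(sat), so the active-region assumption holds.

active; I_C ≈ 1.5 mA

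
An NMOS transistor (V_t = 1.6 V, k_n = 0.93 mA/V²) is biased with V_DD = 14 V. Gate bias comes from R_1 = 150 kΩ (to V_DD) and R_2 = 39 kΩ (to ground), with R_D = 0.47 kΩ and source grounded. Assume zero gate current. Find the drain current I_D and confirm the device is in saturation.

V_G = V_DD·R_2/(R_1+R_2) = 14×39/189 = 2.89 V. With the source grounded, V_GS = V_G = 2.89 V.
Assume saturation: I_D = (k_n/2)(V_GS − V_t)² = (0.93/2)×(2.89 − 1.6)² = 0.465×1.29² = 0.772 mA.
V_DS = V_DD − I_D·R_D = 14 − 0.772×0.47 = 13.6 V.
Saturation requires V_DS ≥ V_GS − V_t = 1.29 V; 13.6 ≥ 1.29 ✓.

I_D ≈ 0.77 mA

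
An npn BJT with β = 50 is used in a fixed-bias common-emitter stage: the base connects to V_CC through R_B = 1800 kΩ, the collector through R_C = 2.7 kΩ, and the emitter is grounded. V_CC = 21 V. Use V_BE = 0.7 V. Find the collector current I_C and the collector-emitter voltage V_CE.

Base loop: V_CC = I_B·R_B + V_BE, so I_B = (21 − 0.7)/1800 kΩ = 0.0113 mA.
In the active region I_C = β·I_B = 50 × 0.0113 = 0.564 mA.
Collector loop: V_CE = V_CC − I_C·R_C = 21 − 0.564×2.7 = 19.5 V.
Since V_CE = 19.5 V > V_CE(sat) ≈ 0.2 V, the transistor is in the active region as assumed.

I_C ≈ 0.56 mA, V_CE ≈ 19 V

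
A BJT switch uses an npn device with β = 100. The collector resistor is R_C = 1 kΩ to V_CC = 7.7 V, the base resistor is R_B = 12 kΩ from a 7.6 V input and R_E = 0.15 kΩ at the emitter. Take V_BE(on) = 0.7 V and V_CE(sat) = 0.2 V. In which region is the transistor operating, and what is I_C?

saturation; I_C ≈ 6.5 mA

Assume active: I_B = (7.6 − 0.7)/(12 + 101×0.15) = 0.254 mA, I_C = β·I_B = 25.4 mA.
Then V_CE = 7.7 − 25.4×1 − 25.7×0.15 = -21.6 V < 0.2 V — the active assumption fails.
Re-solve with V_CE = 0.2 V. KCL at the emitter: V_E/R_E = (V_BB−0.7−V_E)/R_B + (V_CC−0.2−V_E)/R_C, giving V_E = 1.04 V.
I_C = (V_CC − 0.2 − V_E)/R_C = (7.5 − 1.04)/1 = 6.46 mA.
Check: I_B = (6.9 − 1.04)/12 = 0.488 mA, and β·I_B = 48.8 mA > I_C, confirming saturation.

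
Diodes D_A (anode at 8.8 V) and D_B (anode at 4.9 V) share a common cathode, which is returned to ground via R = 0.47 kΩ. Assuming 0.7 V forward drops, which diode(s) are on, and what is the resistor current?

Assume both conduct. Then node N would need to be at both 8.8−0.7 = 8.1 V and 4.9−0.7 = 4.2 V, which is impossible.
Assume only D_A conducts: V_N = 8.8 − 0.7 = 8.1 V, so I_R = 8.1/0.47 = 17.2 mA.
Check D_B: its anode-to-cathode voltage is 4.9 − 8.1 = -3.2 V < 0.7 V, so it is off. The assumption is consistent.

Only D_A conducts; I_R ≈ 17 mA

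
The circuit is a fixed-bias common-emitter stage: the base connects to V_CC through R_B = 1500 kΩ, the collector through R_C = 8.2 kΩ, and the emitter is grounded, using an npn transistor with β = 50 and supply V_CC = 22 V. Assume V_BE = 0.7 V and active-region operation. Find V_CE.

V_CE ≈ 16 V

Base loop: V_CC = I_B·R_B + V_BE, so I_B = (22 − 0.7)/1500 kΩ = 0.0142 mA.
In the active region I_C = β·I_B = 50 × 0.0142 = 0.71 mA.
Collector loop: V_CE = V_CC − I_C·R_C = 22 − 0.71×8.2 = 16.2 V.
Since V_CE = 16.2 V > V_CE(sat) ≈ 0.2 V, the transistor is in the active region as assumed.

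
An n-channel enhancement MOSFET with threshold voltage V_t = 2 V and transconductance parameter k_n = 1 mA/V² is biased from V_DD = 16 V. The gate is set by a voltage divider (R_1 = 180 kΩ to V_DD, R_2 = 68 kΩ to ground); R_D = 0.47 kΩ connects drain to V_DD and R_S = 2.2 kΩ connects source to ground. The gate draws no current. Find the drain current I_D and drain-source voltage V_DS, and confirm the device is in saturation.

V_G = V_DD·R_2/(R_1+R_2) = 16×68/248 = 4.39 V.
Assume saturation: I_D = (k_n/2)(V_GS − V_t)² with V_GS = V_G − I_D·R_S = 4.39 − 2.2·I_D.
Substituting gives 2.42·I_D² − 6.25·I_D + 2.85 = 0, with roots I_D = 0.591 or 1.99 mA.
The root I_D = 1.99 mA gives V_GS = 0.0038 V ≤ V_t, so take I_D = 0.591 mA.
Then V_GS = 3.09 V and V_DS = V_DD − I_D(R_D+R_S) = 16 − 0.591×2.67 = 14.4 V.
Saturation requires V_DS ≥ V_GS − V_t = 1.09 V; 14.4 ≥ 1.09 ✓.

I_D ≈ 0.59 mA, V_DS ≈ 14 V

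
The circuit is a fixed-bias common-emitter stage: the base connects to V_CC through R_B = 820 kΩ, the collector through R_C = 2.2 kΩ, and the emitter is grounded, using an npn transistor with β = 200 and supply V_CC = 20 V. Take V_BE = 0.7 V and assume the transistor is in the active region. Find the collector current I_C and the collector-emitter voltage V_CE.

I_C ≈ 4.7 mA, V_CE ≈ 9.6 V

Base loop: V_CC = I_B·R_B + V_BE, so I_B = (20 − 0.7)/820 kΩ = 0.0235 mA.
In the active region I_C = β·I_B = 200 × 0.0235 = 4.71 mA.
Collector loop: V_CE = V_CC − I_C·R_C = 20 − 4.71×2.2 = 9.64 V.
Since V_CE = 9.64 V > V_CE(sat) ≈ 0.2 V, the transistor is in the active region as assumed.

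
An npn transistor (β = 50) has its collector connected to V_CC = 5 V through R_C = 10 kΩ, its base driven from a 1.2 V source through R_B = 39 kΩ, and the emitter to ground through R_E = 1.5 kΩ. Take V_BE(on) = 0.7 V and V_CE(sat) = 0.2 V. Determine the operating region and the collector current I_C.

active; I_C ≈ 0.22 mA

Assume active. Base-emitter loop: I_B = (V_BB − V_BE)/(R_B + (β+1)R_E) = (1.2 − 0.7)/(39 + 51×1.5) = 0.00433 mA.
I_C = β·I_B = 50×0.00433 = 0.216 mA.
V_CE = V_CC − I_C·R_C − I_E·R_E = 5 − 0.216×10 − 0.221×1.5 = 2.5 V > V_CE(sat), so the active-region assumption holds.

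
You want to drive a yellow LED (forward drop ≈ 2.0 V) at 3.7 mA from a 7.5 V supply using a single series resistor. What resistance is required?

R ≈ 1.5 kΩ

The resistor drops V_S − V_D = 7.5 − 2.0 = 5.5 V at 3.7 mA.
R = 5.5 V / 3.7 mA = 1.49 kΩ.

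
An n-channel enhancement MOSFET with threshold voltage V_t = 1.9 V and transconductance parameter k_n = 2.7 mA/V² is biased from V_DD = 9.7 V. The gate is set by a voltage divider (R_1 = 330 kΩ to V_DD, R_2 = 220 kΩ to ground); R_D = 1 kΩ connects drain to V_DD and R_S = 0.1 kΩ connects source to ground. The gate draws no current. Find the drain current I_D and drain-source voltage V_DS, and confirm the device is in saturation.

V_G = V_DD·R_2/(R_1+R_2) = 9.7×220/550 = 3.88 V.
Assume saturation: I_D = (k_n/2)(V_GS − V_t)² with V_GS = V_G − I_D·R_S = 3.88 − 0.1·I_D.
Substituting gives 0.0135·I_D² − 1.53·I_D + 5.29 = 0, with roots I_D = 3.56 or 110 mA.
The root I_D = 110 mA gives V_GS = -7.13 V ≤ V_t, so take I_D = 3.56 mA.
Then V_GS = 3.52 V and V_DS = V_DD − I_D(R_D+R_S) = 9.7 − 3.56×1.1 = 5.78 V.
Saturation requires V_DS ≥ V_GS − V_t = 1.62 V; 5.78 ≥ 1.62 ✓.

I_D ≈ 3.6 mA, V_DS ≈ 5.8 V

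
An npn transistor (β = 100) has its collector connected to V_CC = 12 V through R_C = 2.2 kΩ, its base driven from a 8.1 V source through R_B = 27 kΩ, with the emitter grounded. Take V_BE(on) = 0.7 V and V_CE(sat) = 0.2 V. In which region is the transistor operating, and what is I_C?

saturation; I_C ≈ 5.4 mA

Assume active: I_B = (8.1 − 0.7)/27 = 0.274 mA, giving I_C = β·I_B = 27.4 mA.
But then V_CE = 12 − 27.4×2.2 = -48.3 V < V_CE(sat) = 0.2 V — impossible in the active region.
So the transistor is saturated. With V_CE = 0.2 V, I_C = (V_CC − 0.2)/R_C = 11.8/2.2 = 5.36 mA.
Check: β·I_B = 27.4 mA > I_C = 5.36 mA, confirming saturation.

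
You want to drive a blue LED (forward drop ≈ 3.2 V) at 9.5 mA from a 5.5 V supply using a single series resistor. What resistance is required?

The resistor drops V_S − V_D = 5.5 − 3.2 = 2.3 V at 9.5 mA.
R = 2.3 V / 9.5 mA = 0.242 kΩ.

R ≈ 0.24 kΩ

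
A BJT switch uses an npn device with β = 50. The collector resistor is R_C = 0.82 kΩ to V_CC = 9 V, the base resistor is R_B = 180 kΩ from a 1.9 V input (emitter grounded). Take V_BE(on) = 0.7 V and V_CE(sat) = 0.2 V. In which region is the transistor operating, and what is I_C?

active; I_C ≈ 0.33 mA

Assume active. Base-emitter loop: I_B = (V_BB − V_BE)/R_B = (1.9 − 0.7)/180 = 0.00667 mA.
I_C = β·I_B = 50×0.00667 = 0.333 mA.
V_CE = V_CC − I_C·R_C = 9 − 0.333×0.82 = 8.73 V > V_CE(sat), so the active-region assumption holds.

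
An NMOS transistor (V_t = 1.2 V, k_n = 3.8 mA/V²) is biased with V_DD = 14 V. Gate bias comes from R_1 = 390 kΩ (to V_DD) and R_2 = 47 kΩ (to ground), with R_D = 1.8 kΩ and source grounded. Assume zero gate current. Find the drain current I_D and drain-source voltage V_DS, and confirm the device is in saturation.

V_G = V_DD·R_2/(R_1+R_2) = 14×47/437 = 1.51 V. With the source grounded, V_GS = V_G = 1.51 V.
Assume saturation: I_D = (k_n/2)(V_GS − V_t)² = (3.8/2)×(1.51 − 1.2)² = 1.9×0.306² = 0.178 mA.
V_DS = V_DD − I_D·R_D = 14 − 0.178×1.8 = 13.7 V.
Saturation requires V_DS ≥ V_GS − V_t = 0.306 V; 13.7 ≥ 0.306 ✓.

I_D ≈ 0.18 mA, V_DS ≈ 14 V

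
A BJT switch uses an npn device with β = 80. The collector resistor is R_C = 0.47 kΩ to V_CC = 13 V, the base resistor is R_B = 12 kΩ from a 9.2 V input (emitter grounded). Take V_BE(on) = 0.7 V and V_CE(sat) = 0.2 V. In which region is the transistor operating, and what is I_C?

saturation; I_C ≈ 27 mA

Assume active: I_B = (9.2 − 0.7)/12 = 0.708 mA, giving I_C = β·I_B = 56.7 mA.
But then V_CE = 13 − 56.7×0.47 = -13.6 V < V_CE(sat) = 0.2 V — impossible in the active region.
So the transistor is saturated. With V_CE = 0.2 V, I_C = (V_CC − 0.2)/R_C = 12.8/0.47 = 27.2 mA.
Check: β·I_B = 56.7 mA > I_C = 27.2 mA, confirming saturation.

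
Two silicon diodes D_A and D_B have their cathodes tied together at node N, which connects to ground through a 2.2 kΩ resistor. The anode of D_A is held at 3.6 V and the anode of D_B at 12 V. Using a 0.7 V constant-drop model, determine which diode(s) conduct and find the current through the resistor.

Assume both conduct. Then node N would need to be at both 3.6−0.7 = 2.9 V and 12−0.7 = 11.3 V, which is impossible.
Assume only D_B conducts: V_N = 12 − 0.7 = 11.3 V, so I_R = 11.3/2.2 = 5.14 mA.
Check D_A: its anode-to-cathode voltage is 3.6 − 11.3 = -7.7 V < 0.7 V, so it is off. The assumption is consistent.

Only D_B conducts; I_R ≈ 5.1 mA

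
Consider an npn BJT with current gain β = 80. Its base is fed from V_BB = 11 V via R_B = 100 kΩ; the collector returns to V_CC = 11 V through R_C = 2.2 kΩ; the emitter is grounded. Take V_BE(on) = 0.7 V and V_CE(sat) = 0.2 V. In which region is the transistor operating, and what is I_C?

saturation; I_C ≈ 4.9 mA

Assume active: I_B = (11 − 0.7)/100 = 0.103 mA, giving I_C = β·I_B = 8.24 mA.
But then V_CE = 11 − 8.24×2.2 = -7.13 V < V_CE(sat) = 0.2 V — impossible in the active region.
So the transistor is saturated. With V_CE = 0.2 V, I_C = (V_CC − 0.2)/R_C = 10.8/2.2 = 4.91 mA.
Check: β·I_B = 8.24 mA > I_C = 4.91 mA, confirming saturation.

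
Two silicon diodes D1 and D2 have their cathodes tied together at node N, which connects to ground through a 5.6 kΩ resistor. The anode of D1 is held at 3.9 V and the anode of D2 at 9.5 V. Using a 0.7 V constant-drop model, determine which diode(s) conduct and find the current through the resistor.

Only D2 conducts; I_R ≈ 1.6 mA

Assume both conduct. Then node N would need to be at both 3.9−0.7 = 3.2 V and 9.5−0.7 = 8.8 V, which is impossible.
Assume only D2 conducts: V_N = 9.5 − 0.7 = 8.8 V, so I_R = 8.8/5.6 = 1.57 mA.
Check D1: its anode-to-cathode voltage is 3.9 − 8.8 = -4.9 V < 0.7 V, so it is off. The assumption is consistent.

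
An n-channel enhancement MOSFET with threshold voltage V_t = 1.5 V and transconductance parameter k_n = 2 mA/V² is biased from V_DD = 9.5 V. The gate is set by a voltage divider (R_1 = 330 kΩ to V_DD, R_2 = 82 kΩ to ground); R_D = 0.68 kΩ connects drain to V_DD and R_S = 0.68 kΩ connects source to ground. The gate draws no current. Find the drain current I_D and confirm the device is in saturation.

V_G = V_DD·R_2/(R_1+R_2) = 9.5×82/412 = 1.89 V.
Assume saturation: I_D = (k_n/2)(V_GS − V_t)² with V_GS = V_G − I_D·R_S = 1.89 − 0.68·I_D.
Substituting gives 0.462·I_D² − 1.53·I_D + 0.153 = 0, with roots I_D = 0.103 or 3.21 mA.
The root I_D = 3.21 mA gives V_GS = -0.291 V ≤ V_t, so take I_D = 0.103 mA.
Then V_GS = 1.82 V and V_DS = V_DD − I_D(R_D+R_S) = 9.5 − 0.103×1.36 = 9.36 V.
Saturation requires V_DS ≥ V_GS − V_t = 0.321 V; 9.36 ≥ 0.321 ✓.

I_D ≈ 0.1 mA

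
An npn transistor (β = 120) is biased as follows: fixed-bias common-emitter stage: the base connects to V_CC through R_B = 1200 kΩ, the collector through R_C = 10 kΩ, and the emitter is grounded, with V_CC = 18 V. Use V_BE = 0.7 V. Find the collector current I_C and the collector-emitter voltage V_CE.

Base loop: V_CC = I_B·R_B + V_BE, so I_B = (18 − 0.7)/1200 kΩ = 0.0144 mA.
In the active region I_C = β·I_B = 120 × 0.0144 = 1.73 mA.
Collector loop: V_CE = V_CC − I_C·R_C = 18 − 1.73×10 = 0.7 V.
Since V_CE = 0.7 V > V_CE(sat) ≈ 0.2 V, the transistor is in the active region as assumed.

I_C ≈ 1.7 mA, V_CE ≈ 0.7 V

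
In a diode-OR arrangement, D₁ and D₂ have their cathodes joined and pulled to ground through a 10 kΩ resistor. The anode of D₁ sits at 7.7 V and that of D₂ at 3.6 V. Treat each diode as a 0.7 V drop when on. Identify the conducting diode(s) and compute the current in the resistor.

Assume both conduct. Then node N would need to be at both 7.7−0.7 = 7 V and 3.6−0.7 = 2.9 V, which is impossible.
Assume only D₁ conducts: V_N = 7.7 − 0.7 = 7 V, so I_R = 7/10 = 0.7 mA.
Check D₂: its anode-to-cathode voltage is 3.6 − 7 = -3.4 V < 0.7 V, so it is off. The assumption is consistent.

Only D₁ conducts; I_R ≈ 0.7 mA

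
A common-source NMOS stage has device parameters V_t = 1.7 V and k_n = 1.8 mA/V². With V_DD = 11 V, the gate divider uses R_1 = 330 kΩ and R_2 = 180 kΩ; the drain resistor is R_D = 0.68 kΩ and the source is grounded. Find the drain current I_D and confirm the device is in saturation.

I_D ≈ 4.3 mA

V_G = V_DD·R_2/(R_1+R_2) = 11×180/510 = 3.88 V. With the source grounded, V_GS = V_G = 3.88 V.
Assume saturation: I_D = (k_n/2)(V_GS − V_t)² = (1.8/2)×(3.88 − 1.7)² = 0.9×2.18² = 4.29 mA.
V_DS = V_DD − I_D·R_D = 11 − 4.29×0.68 = 8.09 V.
Saturation requires V_DS ≥ V_GS − V_t = 2.18 V; 8.09 ≥ 2.18 ✓.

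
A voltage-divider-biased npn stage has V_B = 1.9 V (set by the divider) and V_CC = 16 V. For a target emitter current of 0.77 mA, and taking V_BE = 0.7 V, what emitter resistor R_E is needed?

R_E ≈ 1.6 kΩ

V_E = V_B − V_BE = 1.9 − 0.7 = 1.2 V.
R_E = V_E / I_E = 1.2 / 0.77 = 1.56 kΩ.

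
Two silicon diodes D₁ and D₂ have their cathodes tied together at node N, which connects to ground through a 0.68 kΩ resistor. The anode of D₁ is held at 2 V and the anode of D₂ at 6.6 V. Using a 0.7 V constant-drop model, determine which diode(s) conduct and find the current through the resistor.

Assume both conduct. Then node N would need to be at both 2−0.7 = 1.3 V and 6.6−0.7 = 5.9 V, which is impossible.
Assume only D₂ conducts: V_N = 6.6 − 0.7 = 5.9 V, so I_R = 5.9/0.68 = 8.68 mA.
Check D₁: its anode-to-cathode voltage is 2 − 5.9 = -3.9 V < 0.7 V, so it is off. The assumption is consistent.

Only D₂ conducts; I_R ≈ 8.7 mA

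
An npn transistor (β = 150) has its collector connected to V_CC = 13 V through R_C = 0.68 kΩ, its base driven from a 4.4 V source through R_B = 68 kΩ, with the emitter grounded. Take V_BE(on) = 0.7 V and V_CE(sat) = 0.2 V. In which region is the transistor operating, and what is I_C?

Assume active. Base-emitter loop: I_B = (V_BB − V_BE)/R_B = (4.4 − 0.7)/68 = 0.0544 mA.
I_C = β·I_B = 150×0.0544 = 8.16 mA.
V_CE = V_CC − I_C·R_C = 13 − 8.16×0.68 = 7.45 V > V_CE(sat), so the active-region assumption holds.

active; I_C ≈ 8.2 mA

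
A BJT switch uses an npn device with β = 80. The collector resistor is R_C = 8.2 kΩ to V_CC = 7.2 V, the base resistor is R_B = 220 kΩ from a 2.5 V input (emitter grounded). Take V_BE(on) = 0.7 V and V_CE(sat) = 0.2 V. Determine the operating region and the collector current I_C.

active; I_C ≈ 0.65 mA

Assume active. Base-emitter loop: I_B = (V_BB − V_BE)/R_B = (2.5 − 0.7)/220 = 0.00818 mA.
I_C = β·I_B = 80×0.00818 = 0.655 mA.
V_CE = V_CC − I_C·R_C = 7.2 − 0.655×8.2 = 1.83 V > V_CE(sat), so the active-region assumption holds.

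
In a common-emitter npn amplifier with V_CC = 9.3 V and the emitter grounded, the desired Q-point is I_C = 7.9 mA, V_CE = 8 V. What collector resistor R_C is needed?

R_C ≈ 0.16 kΩ

Collector loop: V_CC = I_C·R_C + V_CE.
R_C = (V_CC − V_CE)/I_C = (9.3 − 8)/7.9 = 0.165 kΩ.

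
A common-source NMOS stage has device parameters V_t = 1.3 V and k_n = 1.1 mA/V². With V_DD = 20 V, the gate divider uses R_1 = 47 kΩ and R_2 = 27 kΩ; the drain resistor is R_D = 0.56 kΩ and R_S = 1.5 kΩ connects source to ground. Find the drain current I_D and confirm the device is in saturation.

I_D ≈ 2.6 mA

V_G = V_DD·R_2/(R_1+R_2) = 20×27/74 = 7.3 V.
Assume saturation: I_D = (k_n/2)(V_GS − V_t)² with V_GS = V_G − I_D·R_S = 7.3 − 1.5·I_D.
Substituting gives 1.24·I_D² − 10.9·I_D + 19.8 = 0, with roots I_D = 2.56 or 6.24 mA.
The root I_D = 6.24 mA gives V_GS = -2.07 V ≤ V_t, so take I_D = 2.56 mA.
Then V_GS = 3.46 V and V_DS = V_DD − I_D(R_D+R_S) = 20 − 2.56×2.06 = 14.7 V.
Saturation requires V_DS ≥ V_GS − V_t = 2.16 V; 14.7 ≥ 2.16 ✓.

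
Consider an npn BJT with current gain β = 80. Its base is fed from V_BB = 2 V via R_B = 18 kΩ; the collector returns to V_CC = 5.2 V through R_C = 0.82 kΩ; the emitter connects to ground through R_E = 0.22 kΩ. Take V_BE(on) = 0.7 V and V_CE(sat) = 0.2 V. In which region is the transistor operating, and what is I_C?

active; I_C ≈ 2.9 mA

Assume active. Base-emitter loop: I_B = (V_BB − V_BE)/(R_B + (β+1)R_E) = (2 − 0.7)/(18 + 81×0.22) = 0.0363 mA.
I_C = β·I_B = 80×0.0363 = 2.9 mA.
V_CE = V_CC − I_C·R_C − I_E·R_E = 5.2 − 2.9×0.82 − 2.94×0.22 = 2.17 V > V_CE(sat), so the active-region assumption holds.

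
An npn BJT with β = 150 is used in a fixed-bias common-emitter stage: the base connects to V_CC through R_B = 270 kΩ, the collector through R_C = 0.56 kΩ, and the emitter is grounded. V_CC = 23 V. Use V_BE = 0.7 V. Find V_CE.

Base loop: V_CC = I_B·R_B + V_BE, so I_B = (23 − 0.7)/270 kΩ = 0.0826 mA.
In the active region I_C = β·I_B = 150 × 0.0826 = 12.4 mA.
Collector loop: V_CE = V_CC − I_C·R_C = 23 − 12.4×0.56 = 16.1 V.
Since V_CE = 16.1 V > V_CE(sat) ≈ 0.2 V, the transistor is in the active region as assumed.

V_CE ≈ 16 V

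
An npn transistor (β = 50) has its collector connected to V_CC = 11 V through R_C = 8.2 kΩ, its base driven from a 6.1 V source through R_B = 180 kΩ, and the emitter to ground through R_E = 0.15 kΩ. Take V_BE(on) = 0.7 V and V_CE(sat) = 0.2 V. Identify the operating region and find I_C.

Assume active: I_B = (6.1 − 0.7)/(180 + 51×0.15) = 0.0288 mA, I_C = β·I_B = 1.44 mA.
Then V_CE = 11 − 1.44×8.2 − 1.47×0.15 = -1.02 V < 0.2 V — the active assumption fails.
Re-solve with V_CE = 0.2 V. KCL at the emitter: V_E/R_E = (V_BB−0.7−V_E)/R_B + (V_CC−0.2−V_E)/R_C, giving V_E = 0.198 V.
I_C = (V_CC − 0.2 − V_E)/R_C = (10.8 − 0.198)/8.2 = 1.29 mA.
Check: I_B = (5.4 − 0.198)/180 = 0.0289 mA, and β·I_B = 1.44 mA > I_C, confirming saturation.

saturation; I_C ≈ 1.3 mA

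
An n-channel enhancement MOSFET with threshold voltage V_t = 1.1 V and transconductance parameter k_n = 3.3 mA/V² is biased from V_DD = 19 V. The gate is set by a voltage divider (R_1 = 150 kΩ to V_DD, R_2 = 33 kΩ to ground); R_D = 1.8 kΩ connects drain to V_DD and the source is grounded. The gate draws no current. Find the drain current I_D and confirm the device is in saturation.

I_D ≈ 8.9 mA

V_G = V_DD·R_2/(R_1+R_2) = 19×33/183 = 3.43 V. With the source grounded, V_GS = V_G = 3.43 V.
Assume saturation: I_D = (k_n/2)(V_GS − V_t)² = (3.3/2)×(3.43 − 1.1)² = 1.65×2.33² = 8.93 mA.
V_DS = V_DD − I_D·R_D = 19 − 8.93×1.8 = 2.93 V.
Saturation requires V_DS ≥ V_GS − V_t = 2.33 V; 2.93 ≥ 2.33 ✓.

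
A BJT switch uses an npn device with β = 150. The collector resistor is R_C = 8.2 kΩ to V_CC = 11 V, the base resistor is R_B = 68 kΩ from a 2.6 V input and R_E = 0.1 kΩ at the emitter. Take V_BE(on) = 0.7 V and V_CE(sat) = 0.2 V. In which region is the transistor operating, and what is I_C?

saturation; I_C ≈ 1.3 mA

Assume active: I_B = (2.6 − 0.7)/(68 + 151×0.1) = 0.0229 mA, I_C = β·I_B = 3.43 mA.
Then V_CE = 11 − 3.43×8.2 − 3.45×0.1 = -17.5 V < 0.2 V — the active assumption fails.
Re-solve with V_CE = 0.2 V. KCL at the emitter: V_E/R_E = (V_BB−0.7−V_E)/R_B + (V_CC−0.2−V_E)/R_C, giving V_E = 0.133 V.
I_C = (V_CC − 0.2 − V_E)/R_C = (10.8 − 0.133)/8.2 = 1.3 mA.
Check: I_B = (1.9 − 0.133)/68 = 0.026 mA, and β·I_B = 3.9 mA > I_C, confirming saturation.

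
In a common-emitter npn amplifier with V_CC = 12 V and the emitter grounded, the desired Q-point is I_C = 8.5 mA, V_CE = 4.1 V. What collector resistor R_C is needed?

R_C ≈ 0.93 kΩ

Collector loop: V_CC = I_C·R_C + V_CE.
R_C = (V_CC − V_CE)/I_C = (12 − 4.1)/8.5 = 0.929 kΩ.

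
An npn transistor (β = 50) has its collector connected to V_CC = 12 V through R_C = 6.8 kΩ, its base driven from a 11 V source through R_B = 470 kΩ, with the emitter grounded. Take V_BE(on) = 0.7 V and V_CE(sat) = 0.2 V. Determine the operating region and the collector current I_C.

Assume active. Base-emitter loop: I_B = (V_BB − V_BE)/R_B = (11 − 0.7)/470 = 0.0219 mA.
I_C = β·I_B = 50×0.0219 = 1.1 mA.
V_CE = V_CC − I_C·R_C = 12 − 1.1×6.8 = 4.55 V > V_CE(sat), so the active-region assumption holds.

active; I_C ≈ 1.1 mA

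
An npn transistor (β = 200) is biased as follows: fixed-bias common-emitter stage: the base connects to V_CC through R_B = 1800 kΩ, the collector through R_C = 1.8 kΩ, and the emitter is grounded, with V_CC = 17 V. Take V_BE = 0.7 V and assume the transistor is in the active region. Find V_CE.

Base loop: V_CC = I_B·R_B + V_BE, so I_B = (17 − 0.7)/1800 kΩ = 0.00906 mA.
In the active region I_C = β·I_B = 200 × 0.00906 = 1.81 mA.
Collector loop: V_CE = V_CC − I_C·R_C = 17 − 1.81×1.8 = 13.7 V.
Since V_CE = 13.7 V > V_CE(sat) ≈ 0.2 V, the transistor is in the active region as assumed.

V_CE ≈ 14 V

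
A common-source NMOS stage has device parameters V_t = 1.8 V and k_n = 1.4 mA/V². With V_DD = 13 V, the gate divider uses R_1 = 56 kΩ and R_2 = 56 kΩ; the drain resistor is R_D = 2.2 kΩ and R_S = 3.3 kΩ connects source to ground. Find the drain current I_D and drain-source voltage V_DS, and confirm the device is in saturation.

I_D ≈ 1.1 mA, V_DS ≈ 7.2 V

V_G = V_DD·R_2/(R_1+R_2) = 13×56/112 = 6.5 V.
Assume saturation: I_D = (k_n/2)(V_GS − V_t)² with V_GS = V_G − I_D·R_S = 6.5 − 3.3·I_D.
Substituting gives 7.62·I_D² − 22.7·I_D + 15.5 = 0, with roots I_D = 1.05 or 1.93 mA.
The root I_D = 1.93 mA gives V_GS = 0.141 V ≤ V_t, so take I_D = 1.05 mA.
Then V_GS = 3.03 V and V_DS = V_DD − I_D(R_D+R_S) = 13 − 1.05×5.5 = 7.21 V.
Saturation requires V_DS ≥ V_GS − V_t = 1.23 V; 7.21 ≥ 1.23 ✓.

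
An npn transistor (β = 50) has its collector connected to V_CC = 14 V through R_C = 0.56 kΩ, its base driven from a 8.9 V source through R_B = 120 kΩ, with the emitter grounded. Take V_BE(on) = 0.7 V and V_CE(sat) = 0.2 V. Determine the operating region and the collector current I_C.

Assume active. Base-emitter loop: I_B = (V_BB − V_BE)/R_B = (8.9 − 0.7)/120 = 0.0683 mA.
I_C = β·I_B = 50×0.0683 = 3.42 mA.
V_CE = V_CC − I_C·R_C = 14 − 3.42×0.56 = 12.1 V > V_CE(sat), so the active-region assumption holds.

active; I_C ≈ 3.4 mA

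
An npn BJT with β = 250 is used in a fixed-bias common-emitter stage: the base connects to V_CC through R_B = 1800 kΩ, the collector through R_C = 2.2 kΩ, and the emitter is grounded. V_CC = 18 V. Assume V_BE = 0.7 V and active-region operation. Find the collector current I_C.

I_C ≈ 2.4 mA

Base loop: V_CC = I_B·R_B + V_BE, so I_B = (18 − 0.7)/1800 kΩ = 0.00961 mA.
In the active region I_C = β·I_B = 250 × 0.00961 = 2.4 mA.
Collector loop: V_CE = V_CC − I_C·R_C = 18 − 2.4×2.2 = 12.7 V.
Since V_CE = 12.7 V > V_CE(sat) ≈ 0.2 V, the transistor is in the active region as assumed.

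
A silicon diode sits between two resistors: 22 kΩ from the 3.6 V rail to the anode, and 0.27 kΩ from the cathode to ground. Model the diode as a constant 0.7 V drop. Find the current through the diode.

The two resistors are in series with the diode, so KVL gives 3.6 = I·22 + 0.7 + I·0.27.
I = (3.6 − 0.7) / (22 + 0.27) kΩ = 2.9 / 22.3 = 0.13 mA.

I ≈ 0.13 mA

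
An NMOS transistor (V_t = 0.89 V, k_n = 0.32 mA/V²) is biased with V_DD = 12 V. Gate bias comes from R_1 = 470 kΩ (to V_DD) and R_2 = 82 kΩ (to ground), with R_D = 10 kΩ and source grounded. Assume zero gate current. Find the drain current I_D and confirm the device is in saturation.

V_G = V_DD·R_2/(R_1+R_2) = 12×82/552 = 1.78 V. With the source grounded, V_GS = V_G = 1.78 V.
Assume saturation: I_D = (k_n/2)(V_GS − V_t)² = (0.32/2)×(1.78 − 0.89)² = 0.16×0.893² = 0.127 mA.
V_DS = V_DD − I_D·R_D = 12 − 0.127×10 = 10.7 V.
Saturation requires V_DS ≥ V_GS − V_t = 0.893 V; 10.7 ≥ 0.893 ✓.

I_D ≈ 0.13 mA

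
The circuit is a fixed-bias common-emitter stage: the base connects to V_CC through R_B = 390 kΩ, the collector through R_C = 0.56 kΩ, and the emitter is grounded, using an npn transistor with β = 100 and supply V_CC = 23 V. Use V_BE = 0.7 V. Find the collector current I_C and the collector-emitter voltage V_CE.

I_C ≈ 5.7 mA, V_CE ≈ 20 V

Base loop: V_CC = I_B·R_B + V_BE, so I_B = (23 − 0.7)/390 kΩ = 0.0572 mA.
In the active region I_C = β·I_B = 100 × 0.0572 = 5.72 mA.
Collector loop: V_CE = V_CC − I_C·R_C = 23 − 5.72×0.56 = 19.8 V.
Since V_CE = 19.8 V > V_CE(sat) ≈ 0.2 V, the transistor is in the active region as assumed.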